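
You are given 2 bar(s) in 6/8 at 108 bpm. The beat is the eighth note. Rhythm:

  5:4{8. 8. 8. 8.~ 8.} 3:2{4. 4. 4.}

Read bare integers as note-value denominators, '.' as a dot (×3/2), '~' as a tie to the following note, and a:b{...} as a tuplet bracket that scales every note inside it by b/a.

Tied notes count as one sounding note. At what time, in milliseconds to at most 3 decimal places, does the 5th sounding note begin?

1. 0.0ms @ 0 + 666.667ms (6/5)
2. 666.667ms @ 6/5 + 666.667ms (6/5)
3. 1333.333ms @ 12/5 + 666.667ms (6/5)
4. 2000.0ms @ 18/5 + 1333.333ms (12/5)
5. 3333.333ms @ 6 + 1111.111ms (2)
6. 4444.444ms @ 8 + 1111.111ms (2)
7. 5555.556ms @ 10 + 1111.111ms (2)

note 5 onset = 6b = 3333.333ms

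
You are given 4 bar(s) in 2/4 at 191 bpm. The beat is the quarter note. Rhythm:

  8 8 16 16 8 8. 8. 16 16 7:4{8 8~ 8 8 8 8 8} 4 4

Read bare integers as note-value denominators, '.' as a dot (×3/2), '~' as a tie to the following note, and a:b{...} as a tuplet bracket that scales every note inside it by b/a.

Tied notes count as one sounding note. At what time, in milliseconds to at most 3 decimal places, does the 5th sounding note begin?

note 5 onset = 3/2b = 471.204ms

1. 0.0ms @ 0 + 157.068ms (1/2)
2. 157.068ms @ 1/2 + 157.068ms (1/2)
3. 314.136ms @ 1 + 78.534ms (1/4)
4. 392.67ms @ 5/4 + 78.534ms (1/4)
5. 471.204ms @ 3/2 + 157.068ms (1/2)
6. 628.272ms @ 2 + 235.602ms (3/4)
7. 863.874ms @ 11/4 + 235.602ms (3/4)
8. 1099.476ms @ 7/2 + 78.534ms (1/4)
9. 1178.01ms @ 15/4 + 78.534ms (1/4)
10. 1256.545ms @ 4 + 89.753ms (2/7)
11. 1346.298ms @ 30/7 + 179.506ms (4/7)
12. 1525.804ms @ 34/7 + 89.753ms (2/7)
13. 1615.557ms @ 36/7 + 89.753ms (2/7)
14. 1705.31ms @ 38/7 + 89.753ms (2/7)
15. 1795.064ms @ 40/7 + 89.753ms (2/7)
16. 1884.817ms @ 6 + 314.136ms (1)
17. 2198.953ms @ 7 + 314.136ms (1)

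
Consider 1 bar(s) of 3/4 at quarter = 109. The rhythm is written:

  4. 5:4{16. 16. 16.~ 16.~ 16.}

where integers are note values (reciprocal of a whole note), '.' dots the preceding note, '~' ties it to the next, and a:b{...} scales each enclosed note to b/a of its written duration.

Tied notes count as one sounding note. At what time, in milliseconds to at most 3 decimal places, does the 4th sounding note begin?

1. 0.0ms @ 0 + 825.688ms (3/2)
2. 825.688ms @ 3/2 + 165.138ms (3/10)
3. 990.826ms @ 9/5 + 165.138ms (3/10)
4. 1155.963ms @ 21/10 + 495.413ms (9/10)

note 4 onset = 21/10b = 1155.963ms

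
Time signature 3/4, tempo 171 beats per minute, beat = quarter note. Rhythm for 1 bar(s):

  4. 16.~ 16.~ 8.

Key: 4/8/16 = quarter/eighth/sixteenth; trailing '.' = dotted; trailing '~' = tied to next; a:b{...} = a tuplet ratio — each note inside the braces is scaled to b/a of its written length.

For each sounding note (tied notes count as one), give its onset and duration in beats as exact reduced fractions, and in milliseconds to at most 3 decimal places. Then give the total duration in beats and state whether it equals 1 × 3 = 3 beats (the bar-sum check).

1) 0.0ms=0b +526.316ms=3/2b
2) 526.316ms=3/2b +526.316ms=3/2b
Σ=3b of 3 (171bpm 3/4) — PASS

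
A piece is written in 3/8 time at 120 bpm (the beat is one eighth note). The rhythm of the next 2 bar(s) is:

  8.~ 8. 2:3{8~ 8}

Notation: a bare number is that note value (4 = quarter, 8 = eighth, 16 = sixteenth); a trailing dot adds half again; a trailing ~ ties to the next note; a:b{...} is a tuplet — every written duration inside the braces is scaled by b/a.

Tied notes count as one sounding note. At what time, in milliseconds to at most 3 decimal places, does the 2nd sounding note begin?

note 2 onset = 3b = 1500.0ms

1. 0.0ms @ 0 + 1500.0ms (3)
2. 1500.0ms @ 3 + 1500.0ms (3)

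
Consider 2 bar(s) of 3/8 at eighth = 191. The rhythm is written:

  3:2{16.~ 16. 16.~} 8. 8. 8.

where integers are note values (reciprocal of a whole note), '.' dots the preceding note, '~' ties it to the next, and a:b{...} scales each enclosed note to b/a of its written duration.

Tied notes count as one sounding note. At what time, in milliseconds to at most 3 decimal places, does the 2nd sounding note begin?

note 2 onset = 1b = 314.136ms

1. 0.0ms @ 0 + 314.136ms (1)
2. 314.136ms @ 1 + 628.272ms (2)
3. 942.408ms @ 3 + 471.204ms (3/2)
4. 1413.613ms @ 9/2 + 471.204ms (3/2)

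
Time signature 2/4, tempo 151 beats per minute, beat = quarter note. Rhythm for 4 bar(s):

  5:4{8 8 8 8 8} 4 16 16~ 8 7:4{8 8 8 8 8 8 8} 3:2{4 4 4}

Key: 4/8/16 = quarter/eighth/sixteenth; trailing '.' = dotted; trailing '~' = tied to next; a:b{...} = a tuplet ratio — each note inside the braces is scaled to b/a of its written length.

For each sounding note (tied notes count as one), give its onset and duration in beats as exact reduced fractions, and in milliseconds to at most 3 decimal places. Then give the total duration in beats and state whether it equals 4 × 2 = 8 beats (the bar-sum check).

1) 0.0ms=0b +158.94ms=2/5b
2) 158.94ms=2/5b +158.94ms=2/5b
3) 317.881ms=4/5b +158.94ms=2/5b
4) 476.821ms=6/5b +158.94ms=2/5b
5) 635.762ms=8/5b +158.94ms=2/5b
6) 794.702ms=2b +397.351ms=1b
7) 1192.053ms=3b +99.338ms=1/4b
8) 1291.391ms=13/4b +298.013ms=3/4b
9) 1589.404ms=4b +113.529ms=2/7b
10) 1702.933ms=30/7b +113.529ms=2/7b
11) 1816.462ms=32/7b +113.529ms=2/7b
12) 1929.991ms=34/7b +113.529ms=2/7b
13) 2043.519ms=36/7b +113.529ms=2/7b
14) 2157.048ms=38/7b +113.529ms=2/7b
15) 2270.577ms=40/7b +113.529ms=2/7b
16) 2384.106ms=6b +264.901ms=2/3b
17) 2649.007ms=20/3b +264.901ms=2/3b
18) 2913.907ms=22/3b +264.901ms=2/3b
Σ=8b of 8 (151bpm 2/4) — PASS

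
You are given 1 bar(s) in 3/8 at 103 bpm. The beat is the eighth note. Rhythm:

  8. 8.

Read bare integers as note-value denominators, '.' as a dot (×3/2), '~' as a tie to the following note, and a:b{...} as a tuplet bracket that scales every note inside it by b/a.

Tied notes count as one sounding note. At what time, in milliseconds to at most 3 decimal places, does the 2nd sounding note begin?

1. 0.0ms @ 0 + 873.786ms (3/2)
2. 873.786ms @ 3/2 + 873.786ms (3/2)

note 2 onset = 3/2b = 873.786ms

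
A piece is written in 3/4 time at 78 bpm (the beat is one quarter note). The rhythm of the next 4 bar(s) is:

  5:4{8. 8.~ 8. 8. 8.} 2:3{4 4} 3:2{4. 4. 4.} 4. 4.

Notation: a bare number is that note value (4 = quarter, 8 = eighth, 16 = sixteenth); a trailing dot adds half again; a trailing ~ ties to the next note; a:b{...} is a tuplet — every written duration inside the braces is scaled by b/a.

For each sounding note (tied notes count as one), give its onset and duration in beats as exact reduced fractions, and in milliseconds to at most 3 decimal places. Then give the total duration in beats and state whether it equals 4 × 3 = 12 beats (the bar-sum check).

1) 0.0ms=0b +461.538ms=3/5b
2) 461.538ms=3/5b +923.077ms=6/5b
3) 1384.615ms=9/5b +461.538ms=3/5b
4) 1846.154ms=12/5b +461.538ms=3/5b
5) 2307.692ms=3b +1153.846ms=3/2b
6) 3461.538ms=9/2b +1153.846ms=3/2b
7) 4615.385ms=6b +769.231ms=1b
8) 5384.615ms=7b +769.231ms=1b
9) 6153.846ms=8b +769.231ms=1b
10) 6923.077ms=9b +1153.846ms=3/2b
11) 8076.923ms=21/2b +1153.846ms=3/2b
Σ=12b of 12 (78bpm 3/4) — PASS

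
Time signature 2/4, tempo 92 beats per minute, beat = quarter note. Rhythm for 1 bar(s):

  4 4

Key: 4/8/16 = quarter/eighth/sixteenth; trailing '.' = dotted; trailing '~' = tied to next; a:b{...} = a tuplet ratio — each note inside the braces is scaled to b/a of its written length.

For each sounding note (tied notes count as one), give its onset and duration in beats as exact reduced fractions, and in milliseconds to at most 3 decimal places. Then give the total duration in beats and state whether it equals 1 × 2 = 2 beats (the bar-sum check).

1) 0.0ms=0b +652.174ms=1b
2) 652.174ms=1b +652.174ms=1b
Σ=2b of 2 (92bpm 2/4) — PASS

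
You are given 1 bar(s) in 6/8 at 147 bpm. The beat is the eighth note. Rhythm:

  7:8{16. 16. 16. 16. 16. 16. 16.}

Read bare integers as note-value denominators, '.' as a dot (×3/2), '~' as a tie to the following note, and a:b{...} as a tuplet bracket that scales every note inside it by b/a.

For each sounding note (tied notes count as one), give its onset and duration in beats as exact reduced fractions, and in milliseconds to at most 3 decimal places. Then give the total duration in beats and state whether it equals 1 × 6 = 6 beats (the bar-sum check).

1) 0.0ms=0b +349.854ms=6/7b
2) 349.854ms=6/7b +349.854ms=6/7b
3) 699.708ms=12/7b +349.854ms=6/7b
4) 1049.563ms=18/7b +349.854ms=6/7b
5) 1399.417ms=24/7b +349.854ms=6/7b
6) 1749.271ms=30/7b +349.854ms=6/7b
7) 2099.125ms=36/7b +349.854ms=6/7b
Σ=6b of 6 (147bpm 6/8) — PASS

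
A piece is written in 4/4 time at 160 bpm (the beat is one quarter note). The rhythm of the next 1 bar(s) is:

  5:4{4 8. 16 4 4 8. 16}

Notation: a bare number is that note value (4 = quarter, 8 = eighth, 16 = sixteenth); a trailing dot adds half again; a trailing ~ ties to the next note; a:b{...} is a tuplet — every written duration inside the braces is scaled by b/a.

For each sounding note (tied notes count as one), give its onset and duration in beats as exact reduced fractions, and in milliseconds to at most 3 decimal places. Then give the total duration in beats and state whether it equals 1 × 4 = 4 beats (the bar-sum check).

1) 0.0ms=0b +300.0ms=4/5b
2) 300.0ms=4/5b +225.0ms=3/5b
3) 525.0ms=7/5b +75.0ms=1/5b
4) 600.0ms=8/5b +300.0ms=4/5b
5) 900.0ms=12/5b +300.0ms=4/5b
6) 1200.0ms=16/5b +225.0ms=3/5b
7) 1425.0ms=19/5b +75.0ms=1/5b
Σ=4b of 4 (160bpm 4/4) — PASS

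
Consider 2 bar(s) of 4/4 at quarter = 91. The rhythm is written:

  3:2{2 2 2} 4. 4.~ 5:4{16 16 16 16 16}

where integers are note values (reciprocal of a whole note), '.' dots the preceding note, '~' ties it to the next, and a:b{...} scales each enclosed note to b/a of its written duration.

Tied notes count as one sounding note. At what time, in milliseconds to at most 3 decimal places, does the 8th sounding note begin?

1. 0.0ms @ 0 + 879.121ms (4/3)
2. 879.121ms @ 4/3 + 879.121ms (4/3)
3. 1758.242ms @ 8/3 + 879.121ms (4/3)
4. 2637.363ms @ 4 + 989.011ms (3/2)
5. 3626.374ms @ 11/2 + 1120.879ms (17/10)
6. 4747.253ms @ 36/5 + 131.868ms (1/5)
7. 4879.121ms @ 37/5 + 131.868ms (1/5)
8. 5010.989ms @ 38/5 + 131.868ms (1/5)
9. 5142.857ms @ 39/5 + 131.868ms (1/5)

note 8 onset = 38/5b = 5010.989ms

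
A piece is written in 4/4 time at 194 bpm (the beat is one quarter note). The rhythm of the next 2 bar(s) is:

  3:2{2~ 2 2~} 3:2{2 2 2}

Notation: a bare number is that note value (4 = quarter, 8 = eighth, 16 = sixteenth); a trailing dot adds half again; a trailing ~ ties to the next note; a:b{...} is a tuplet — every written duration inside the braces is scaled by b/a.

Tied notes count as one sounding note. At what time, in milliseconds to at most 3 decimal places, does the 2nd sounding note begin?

note 2 onset = 8/3b = 824.742ms

1. 0.0ms @ 0 + 824.742ms (8/3)
2. 824.742ms @ 8/3 + 824.742ms (8/3)
3. 1649.485ms @ 16/3 + 412.371ms (4/3)
4. 2061.856ms @ 20/3 + 412.371ms (4/3)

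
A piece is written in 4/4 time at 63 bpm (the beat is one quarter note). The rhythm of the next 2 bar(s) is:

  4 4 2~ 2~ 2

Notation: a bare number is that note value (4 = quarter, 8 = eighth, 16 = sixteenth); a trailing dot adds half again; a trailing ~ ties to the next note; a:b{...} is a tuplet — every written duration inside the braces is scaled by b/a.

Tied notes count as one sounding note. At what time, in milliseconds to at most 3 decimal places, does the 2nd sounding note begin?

note 2 onset = 1b = 952.381ms

1. 0.0ms @ 0 + 952.381ms (1)
2. 952.381ms @ 1 + 952.381ms (1)
3. 1904.762ms @ 2 + 5714.286ms (6)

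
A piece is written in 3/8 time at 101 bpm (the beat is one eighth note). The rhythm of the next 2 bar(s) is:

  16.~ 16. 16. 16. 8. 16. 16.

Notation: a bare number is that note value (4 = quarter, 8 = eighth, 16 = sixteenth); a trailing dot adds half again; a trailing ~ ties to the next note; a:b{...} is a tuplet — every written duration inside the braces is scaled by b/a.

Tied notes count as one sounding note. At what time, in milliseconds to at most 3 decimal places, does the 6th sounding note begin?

note 6 onset = 21/4b = 3118.812ms

1. 0.0ms @ 0 + 891.089ms (3/2)
2. 891.089ms @ 3/2 + 445.545ms (3/4)
3. 1336.634ms @ 9/4 + 445.545ms (3/4)
4. 1782.178ms @ 3 + 891.089ms (3/2)
5. 2673.267ms @ 9/2 + 445.545ms (3/4)
6. 3118.812ms @ 21/4 + 445.545ms (3/4)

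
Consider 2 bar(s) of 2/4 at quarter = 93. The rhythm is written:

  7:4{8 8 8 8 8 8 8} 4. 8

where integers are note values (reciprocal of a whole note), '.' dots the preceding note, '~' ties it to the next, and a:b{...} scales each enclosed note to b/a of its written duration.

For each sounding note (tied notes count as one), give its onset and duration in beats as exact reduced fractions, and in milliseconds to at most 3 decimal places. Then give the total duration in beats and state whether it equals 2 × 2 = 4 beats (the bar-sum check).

1) 0.0ms=0b +184.332ms=2/7b
2) 184.332ms=2/7b +184.332ms=2/7b
3) 368.664ms=4/7b +184.332ms=2/7b
4) 552.995ms=6/7b +184.332ms=2/7b
5) 737.327ms=8/7b +184.332ms=2/7b
6) 921.659ms=10/7b +184.332ms=2/7b
7) 1105.991ms=12/7b +184.332ms=2/7b
8) 1290.323ms=2b +967.742ms=3/2b
9) 2258.065ms=7/2b +322.581ms=1/2b
Σ=4b of 4 (93bpm 2/4) — PASS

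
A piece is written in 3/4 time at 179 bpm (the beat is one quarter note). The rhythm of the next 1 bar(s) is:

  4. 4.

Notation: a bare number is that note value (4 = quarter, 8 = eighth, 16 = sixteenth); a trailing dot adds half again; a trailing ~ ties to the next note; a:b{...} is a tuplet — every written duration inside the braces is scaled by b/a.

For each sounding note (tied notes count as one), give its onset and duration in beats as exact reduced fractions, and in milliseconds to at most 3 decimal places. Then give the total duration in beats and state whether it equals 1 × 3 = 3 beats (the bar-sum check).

1) 0.0ms=0b +502.793ms=3/2b
2) 502.793ms=3/2b +502.793ms=3/2b
Σ=3b of 3 (179bpm 3/4) — PASS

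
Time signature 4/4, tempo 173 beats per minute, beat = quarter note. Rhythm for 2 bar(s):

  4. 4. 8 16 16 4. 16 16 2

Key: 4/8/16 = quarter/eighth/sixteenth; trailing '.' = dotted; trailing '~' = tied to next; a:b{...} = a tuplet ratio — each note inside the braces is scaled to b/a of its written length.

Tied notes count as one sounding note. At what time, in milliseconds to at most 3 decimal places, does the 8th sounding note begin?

1. 0.0ms @ 0 + 520.231ms (3/2)
2. 520.231ms @ 3/2 + 520.231ms (3/2)
3. 1040.462ms @ 3 + 173.41ms (1/2)
4. 1213.873ms @ 7/2 + 86.705ms (1/4)
5. 1300.578ms @ 15/4 + 86.705ms (1/4)
6. 1387.283ms @ 4 + 520.231ms (3/2)
7. 1907.514ms @ 11/2 + 86.705ms (1/4)
8. 1994.22ms @ 23/4 + 86.705ms (1/4)
9. 2080.925ms @ 6 + 693.642ms (2)

note 8 onset = 23/4b = 1994.22ms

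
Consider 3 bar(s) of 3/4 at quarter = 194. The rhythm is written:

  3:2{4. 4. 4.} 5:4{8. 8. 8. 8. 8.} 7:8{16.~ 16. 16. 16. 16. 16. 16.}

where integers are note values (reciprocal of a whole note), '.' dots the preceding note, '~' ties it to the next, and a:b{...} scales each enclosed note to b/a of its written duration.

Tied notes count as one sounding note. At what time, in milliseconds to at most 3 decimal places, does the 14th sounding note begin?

note 14 onset = 60/7b = 2650.957ms

1. 0.0ms @ 0 + 309.278ms (1)
2. 309.278ms @ 1 + 309.278ms (1)
3. 618.557ms @ 2 + 309.278ms (1)
4. 927.835ms @ 3 + 185.567ms (3/5)
5. 1113.402ms @ 18/5 + 185.567ms (3/5)
6. 1298.969ms @ 21/5 + 185.567ms (3/5)
7. 1484.536ms @ 24/5 + 185.567ms (3/5)
8. 1670.103ms @ 27/5 + 185.567ms (3/5)
9. 1855.67ms @ 6 + 265.096ms (6/7)
10. 2120.766ms @ 48/7 + 132.548ms (3/7)
11. 2253.314ms @ 51/7 + 132.548ms (3/7)
12. 2385.862ms @ 54/7 + 132.548ms (3/7)
13. 2518.409ms @ 57/7 + 132.548ms (3/7)
14. 2650.957ms @ 60/7 + 132.548ms (3/7)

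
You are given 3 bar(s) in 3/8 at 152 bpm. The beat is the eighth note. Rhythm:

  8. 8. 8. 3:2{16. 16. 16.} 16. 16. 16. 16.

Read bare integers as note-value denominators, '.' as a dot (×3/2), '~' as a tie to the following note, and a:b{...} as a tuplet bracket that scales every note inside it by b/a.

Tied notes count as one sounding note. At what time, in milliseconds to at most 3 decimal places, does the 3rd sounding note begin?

1. 0.0ms @ 0 + 592.105ms (3/2)
2. 592.105ms @ 3/2 + 592.105ms (3/2)
3. 1184.211ms @ 3 + 592.105ms (3/2)
4. 1776.316ms @ 9/2 + 197.368ms (1/2)
5. 1973.684ms @ 5 + 197.368ms (1/2)
6. 2171.053ms @ 11/2 + 197.368ms (1/2)
7. 2368.421ms @ 6 + 296.053ms (3/4)
8. 2664.474ms @ 27/4 + 296.053ms (3/4)
9. 2960.526ms @ 15/2 + 296.053ms (3/4)
10. 3256.579ms @ 33/4 + 296.053ms (3/4)

note 3 onset = 3b = 1184.211ms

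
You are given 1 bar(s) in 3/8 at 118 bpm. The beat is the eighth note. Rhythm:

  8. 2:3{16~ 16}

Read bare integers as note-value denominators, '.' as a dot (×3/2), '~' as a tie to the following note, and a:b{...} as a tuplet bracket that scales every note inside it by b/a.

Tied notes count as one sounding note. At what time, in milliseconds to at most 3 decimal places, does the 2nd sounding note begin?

note 2 onset = 3/2b = 762.712ms

1. 0.0ms @ 0 + 762.712ms (3/2)
2. 762.712ms @ 3/2 + 762.712ms (3/2)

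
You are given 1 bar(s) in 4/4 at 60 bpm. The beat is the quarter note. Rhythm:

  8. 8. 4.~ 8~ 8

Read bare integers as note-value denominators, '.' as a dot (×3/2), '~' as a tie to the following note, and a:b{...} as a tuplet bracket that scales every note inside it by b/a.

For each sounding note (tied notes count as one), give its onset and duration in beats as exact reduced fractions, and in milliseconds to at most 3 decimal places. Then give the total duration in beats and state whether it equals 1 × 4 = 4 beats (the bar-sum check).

1) 0.0ms=0b +750.0ms=3/4b
2) 750.0ms=3/4b +750.0ms=3/4b
3) 1500.0ms=3/2b +2500.0ms=5/2b
Σ=4b of 4 (60bpm 4/4) — PASS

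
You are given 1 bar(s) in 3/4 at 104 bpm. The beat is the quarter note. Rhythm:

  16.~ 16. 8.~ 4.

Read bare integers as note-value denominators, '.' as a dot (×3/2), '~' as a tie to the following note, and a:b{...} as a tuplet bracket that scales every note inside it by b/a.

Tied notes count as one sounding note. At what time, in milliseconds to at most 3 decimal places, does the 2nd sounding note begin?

note 2 onset = 3/4b = 432.692ms

1. 0.0ms @ 0 + 432.692ms (3/4)
2. 432.692ms @ 3/4 + 1298.077ms (9/4)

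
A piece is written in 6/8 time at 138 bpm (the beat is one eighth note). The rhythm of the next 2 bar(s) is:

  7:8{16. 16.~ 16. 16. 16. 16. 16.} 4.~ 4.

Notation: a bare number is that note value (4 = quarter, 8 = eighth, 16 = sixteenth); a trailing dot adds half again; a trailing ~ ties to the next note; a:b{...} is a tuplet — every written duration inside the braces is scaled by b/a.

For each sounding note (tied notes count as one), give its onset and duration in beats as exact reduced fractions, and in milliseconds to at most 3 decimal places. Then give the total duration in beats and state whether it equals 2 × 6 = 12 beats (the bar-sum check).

1) 0.0ms=0b +372.671ms=6/7b
2) 372.671ms=6/7b +745.342ms=12/7b
3) 1118.012ms=18/7b +372.671ms=6/7b
4) 1490.683ms=24/7b +372.671ms=6/7b
5) 1863.354ms=30/7b +372.671ms=6/7b
6) 2236.025ms=36/7b +372.671ms=6/7b
7) 2608.696ms=6b +2608.696ms=6b
Σ=12b of 12 (138bpm 6/8) — PASS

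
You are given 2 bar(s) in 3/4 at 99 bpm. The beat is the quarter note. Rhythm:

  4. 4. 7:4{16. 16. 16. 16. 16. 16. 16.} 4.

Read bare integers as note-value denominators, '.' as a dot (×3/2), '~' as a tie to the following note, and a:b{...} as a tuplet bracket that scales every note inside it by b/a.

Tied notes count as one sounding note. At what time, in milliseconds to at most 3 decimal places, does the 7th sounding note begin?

1. 0.0ms @ 0 + 909.091ms (3/2)
2. 909.091ms @ 3/2 + 909.091ms (3/2)
3. 1818.182ms @ 3 + 129.87ms (3/14)
4. 1948.052ms @ 45/14 + 129.87ms (3/14)
5. 2077.922ms @ 24/7 + 129.87ms (3/14)
6. 2207.792ms @ 51/14 + 129.87ms (3/14)
7. 2337.662ms @ 27/7 + 129.87ms (3/14)
8. 2467.532ms @ 57/14 + 129.87ms (3/14)
9. 2597.403ms @ 30/7 + 129.87ms (3/14)
10. 2727.273ms @ 9/2 + 909.091ms (3/2)

note 7 onset = 27/7b = 2337.662ms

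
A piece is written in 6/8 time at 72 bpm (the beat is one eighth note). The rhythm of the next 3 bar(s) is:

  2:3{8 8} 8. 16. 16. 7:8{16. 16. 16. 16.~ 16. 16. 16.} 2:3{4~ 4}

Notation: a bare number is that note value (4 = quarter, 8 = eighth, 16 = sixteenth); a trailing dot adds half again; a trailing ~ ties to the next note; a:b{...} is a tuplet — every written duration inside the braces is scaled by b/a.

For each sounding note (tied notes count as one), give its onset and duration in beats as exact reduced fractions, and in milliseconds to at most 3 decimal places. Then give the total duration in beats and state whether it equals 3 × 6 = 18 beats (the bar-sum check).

1) 0.0ms=0b +1250.0ms=3/2b
2) 1250.0ms=3/2b +1250.0ms=3/2b
3) 2500.0ms=3b +1250.0ms=3/2b
4) 3750.0ms=9/2b +625.0ms=3/4b
5) 4375.0ms=21/4b +625.0ms=3/4b
6) 5000.0ms=6b +714.286ms=6/7b
7) 5714.286ms=48/7b +714.286ms=6/7b
8) 6428.571ms=54/7b +714.286ms=6/7b
9) 7142.857ms=60/7b +1428.571ms=12/7b
10) 8571.429ms=72/7b +714.286ms=6/7b
11) 9285.714ms=78/7b +714.286ms=6/7b
12) 10000.0ms=12b +5000.0ms=6b
Σ=18b of 18 (72bpm 6/8) — PASS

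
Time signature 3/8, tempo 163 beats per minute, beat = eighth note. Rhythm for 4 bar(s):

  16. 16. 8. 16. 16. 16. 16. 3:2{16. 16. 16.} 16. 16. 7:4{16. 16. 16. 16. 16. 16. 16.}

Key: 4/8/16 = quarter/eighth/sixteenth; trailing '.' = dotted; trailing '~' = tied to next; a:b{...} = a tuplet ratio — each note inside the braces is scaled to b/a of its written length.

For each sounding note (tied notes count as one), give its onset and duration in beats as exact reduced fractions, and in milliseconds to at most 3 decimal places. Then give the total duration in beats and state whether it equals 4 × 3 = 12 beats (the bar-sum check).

1) 0.0ms=0b +276.074ms=3/4b
2) 276.074ms=3/4b +276.074ms=3/4b
3) 552.147ms=3/2b +552.147ms=3/2b
4) 1104.294ms=3b +276.074ms=3/4b
5) 1380.368ms=15/4b +276.074ms=3/4b
6) 1656.442ms=9/2b +276.074ms=3/4b
7) 1932.515ms=21/4b +276.074ms=3/4b
8) 2208.589ms=6b +184.049ms=1/2b
9) 2392.638ms=13/2b +184.049ms=1/2b
10) 2576.687ms=7b +184.049ms=1/2b
11) 2760.736ms=15/2b +276.074ms=3/4b
12) 3036.81ms=33/4b +276.074ms=3/4b
13) 3312.883ms=9b +157.756ms=3/7b
14) 3470.64ms=66/7b +157.756ms=3/7b
15) 3628.396ms=69/7b +157.756ms=3/7b
16) 3786.152ms=72/7b +157.756ms=3/7b
17) 3943.909ms=75/7b +157.756ms=3/7b
18) 4101.665ms=78/7b +157.756ms=3/7b
19) 4259.422ms=81/7b +157.756ms=3/7b
Σ=12b of 12 (163bpm 3/8) — PASS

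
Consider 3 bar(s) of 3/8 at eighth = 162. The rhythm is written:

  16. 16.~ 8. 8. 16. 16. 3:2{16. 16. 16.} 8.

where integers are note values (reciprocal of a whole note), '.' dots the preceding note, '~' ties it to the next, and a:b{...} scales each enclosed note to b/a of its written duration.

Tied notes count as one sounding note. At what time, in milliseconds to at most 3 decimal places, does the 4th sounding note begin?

note 4 onset = 9/2b = 1666.667ms

1. 0.0ms @ 0 + 277.778ms (3/4)
2. 277.778ms @ 3/4 + 833.333ms (9/4)
3. 1111.111ms @ 3 + 555.556ms (3/2)
4. 1666.667ms @ 9/2 + 277.778ms (3/4)
5. 1944.444ms @ 21/4 + 277.778ms (3/4)
6. 2222.222ms @ 6 + 185.185ms (1/2)
7. 2407.407ms @ 13/2 + 185.185ms (1/2)
8. 2592.593ms @ 7 + 185.185ms (1/2)
9. 2777.778ms @ 15/2 + 555.556ms (3/2)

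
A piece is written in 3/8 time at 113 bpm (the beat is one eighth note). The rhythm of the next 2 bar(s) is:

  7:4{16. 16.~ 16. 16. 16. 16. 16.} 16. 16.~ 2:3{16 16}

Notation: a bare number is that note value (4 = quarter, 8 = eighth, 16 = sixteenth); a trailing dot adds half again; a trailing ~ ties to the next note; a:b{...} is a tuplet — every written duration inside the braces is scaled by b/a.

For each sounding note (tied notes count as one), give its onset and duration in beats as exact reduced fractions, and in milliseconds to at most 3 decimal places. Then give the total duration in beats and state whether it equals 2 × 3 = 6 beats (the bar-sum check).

1) 0.0ms=0b +227.56ms=3/7b
2) 227.56ms=3/7b +455.12ms=6/7b
3) 682.68ms=9/7b +227.56ms=3/7b
4) 910.24ms=12/7b +227.56ms=3/7b
5) 1137.8ms=15/7b +227.56ms=3/7b
6) 1365.36ms=18/7b +227.56ms=3/7b
7) 1592.92ms=3b +398.23ms=3/4b
8) 1991.15ms=15/4b +796.46ms=3/2b
9) 2787.611ms=21/4b +398.23ms=3/4b
Σ=6b of 6 (113bpm 3/8) — PASS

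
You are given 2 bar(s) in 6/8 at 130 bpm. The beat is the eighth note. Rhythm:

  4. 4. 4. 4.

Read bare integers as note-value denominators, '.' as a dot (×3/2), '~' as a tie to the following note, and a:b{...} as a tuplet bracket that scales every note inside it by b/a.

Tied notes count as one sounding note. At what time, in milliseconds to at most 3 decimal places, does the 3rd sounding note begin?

1. 0.0ms @ 0 + 1384.615ms (3)
2. 1384.615ms @ 3 + 1384.615ms (3)
3. 2769.231ms @ 6 + 1384.615ms (3)
4. 4153.846ms @ 9 + 1384.615ms (3)

note 3 onset = 6b = 2769.231ms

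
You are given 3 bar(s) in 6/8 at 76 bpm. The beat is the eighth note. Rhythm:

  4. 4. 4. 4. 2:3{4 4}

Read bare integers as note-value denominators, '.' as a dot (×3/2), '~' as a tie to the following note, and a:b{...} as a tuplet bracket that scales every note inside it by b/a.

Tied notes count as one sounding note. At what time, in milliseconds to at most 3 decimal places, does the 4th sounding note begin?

note 4 onset = 9b = 7105.263ms

1. 0.0ms @ 0 + 2368.421ms (3)
2. 2368.421ms @ 3 + 2368.421ms (3)
3. 4736.842ms @ 6 + 2368.421ms (3)
4. 7105.263ms @ 9 + 2368.421ms (3)
5. 9473.684ms @ 12 + 2368.421ms (3)
6. 11842.105ms @ 15 + 2368.421ms (3)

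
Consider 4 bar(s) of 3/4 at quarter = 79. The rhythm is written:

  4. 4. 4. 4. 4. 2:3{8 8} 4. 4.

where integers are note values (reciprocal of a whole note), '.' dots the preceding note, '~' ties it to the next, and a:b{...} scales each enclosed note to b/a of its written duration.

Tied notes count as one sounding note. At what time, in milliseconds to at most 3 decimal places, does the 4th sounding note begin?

note 4 onset = 9/2b = 3417.722ms

1. 0.0ms @ 0 + 1139.241ms (3/2)
2. 1139.241ms @ 3/2 + 1139.241ms (3/2)
3. 2278.481ms @ 3 + 1139.241ms (3/2)
4. 3417.722ms @ 9/2 + 1139.241ms (3/2)
5. 4556.962ms @ 6 + 1139.241ms (3/2)
6. 5696.203ms @ 15/2 + 569.62ms (3/4)
7. 6265.823ms @ 33/4 + 569.62ms (3/4)
8. 6835.443ms @ 9 + 1139.241ms (3/2)
9. 7974.684ms @ 21/2 + 1139.241ms (3/2)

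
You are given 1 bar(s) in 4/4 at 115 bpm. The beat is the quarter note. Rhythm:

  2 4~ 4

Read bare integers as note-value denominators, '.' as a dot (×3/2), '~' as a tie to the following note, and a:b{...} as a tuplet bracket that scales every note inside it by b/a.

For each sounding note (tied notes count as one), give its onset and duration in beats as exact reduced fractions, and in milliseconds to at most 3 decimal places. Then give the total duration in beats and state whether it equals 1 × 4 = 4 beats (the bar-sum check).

1) 0.0ms=0b +1043.478ms=2b
2) 1043.478ms=2b +1043.478ms=2b
Σ=4b of 4 (115bpm 4/4) — PASS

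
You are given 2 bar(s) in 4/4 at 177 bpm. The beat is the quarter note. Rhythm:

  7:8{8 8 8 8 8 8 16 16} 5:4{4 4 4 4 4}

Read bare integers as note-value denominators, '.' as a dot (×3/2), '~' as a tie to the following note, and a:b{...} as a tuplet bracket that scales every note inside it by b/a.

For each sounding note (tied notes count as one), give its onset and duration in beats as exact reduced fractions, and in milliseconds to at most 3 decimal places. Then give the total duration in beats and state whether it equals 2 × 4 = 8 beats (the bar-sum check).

1) 0.0ms=0b +193.705ms=4/7b
2) 193.705ms=4/7b +193.705ms=4/7b
3) 387.409ms=8/7b +193.705ms=4/7b
4) 581.114ms=12/7b +193.705ms=4/7b
5) 774.818ms=16/7b +193.705ms=4/7b
6) 968.523ms=20/7b +193.705ms=4/7b
7) 1162.228ms=24/7b +96.852ms=2/7b
8) 1259.08ms=26/7b +96.852ms=2/7b
9) 1355.932ms=4b +271.186ms=4/5b
10) 1627.119ms=24/5b +271.186ms=4/5b
11) 1898.305ms=28/5b +271.186ms=4/5b
12) 2169.492ms=32/5b +271.186ms=4/5b
13) 2440.678ms=36/5b +271.186ms=4/5b
Σ=8b of 8 (177bpm 4/4) — PASS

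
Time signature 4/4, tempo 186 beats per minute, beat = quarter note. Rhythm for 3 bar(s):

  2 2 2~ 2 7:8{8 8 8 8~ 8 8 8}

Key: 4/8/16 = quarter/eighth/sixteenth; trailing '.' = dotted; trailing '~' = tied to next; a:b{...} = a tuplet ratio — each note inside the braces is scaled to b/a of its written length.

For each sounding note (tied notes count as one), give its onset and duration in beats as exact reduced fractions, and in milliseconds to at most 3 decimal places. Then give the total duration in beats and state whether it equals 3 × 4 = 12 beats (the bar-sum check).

1) 0.0ms=0b +645.161ms=2b
2) 645.161ms=2b +645.161ms=2b
3) 1290.323ms=4b +1290.323ms=4b
4) 2580.645ms=8b +184.332ms=4/7b
5) 2764.977ms=60/7b +184.332ms=4/7b
6) 2949.309ms=64/7b +184.332ms=4/7b
7) 3133.641ms=68/7b +368.664ms=8/7b
8) 3502.304ms=76/7b +184.332ms=4/7b
9) 3686.636ms=80/7b +184.332ms=4/7b
Σ=12b of 12 (186bpm 4/4) — PASS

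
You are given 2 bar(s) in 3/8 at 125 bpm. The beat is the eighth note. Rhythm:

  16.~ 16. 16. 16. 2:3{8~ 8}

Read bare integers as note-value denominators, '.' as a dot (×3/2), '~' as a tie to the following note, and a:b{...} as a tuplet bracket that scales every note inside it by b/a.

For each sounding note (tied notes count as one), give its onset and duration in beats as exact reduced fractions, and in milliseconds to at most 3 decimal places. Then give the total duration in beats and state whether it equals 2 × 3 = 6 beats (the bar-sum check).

1) 0.0ms=0b +720.0ms=3/2b
2) 720.0ms=3/2b +360.0ms=3/4b
3) 1080.0ms=9/4b +360.0ms=3/4b
4) 1440.0ms=3b +1440.0ms=3b
Σ=6b of 6 (125bpm 3/8) — PASS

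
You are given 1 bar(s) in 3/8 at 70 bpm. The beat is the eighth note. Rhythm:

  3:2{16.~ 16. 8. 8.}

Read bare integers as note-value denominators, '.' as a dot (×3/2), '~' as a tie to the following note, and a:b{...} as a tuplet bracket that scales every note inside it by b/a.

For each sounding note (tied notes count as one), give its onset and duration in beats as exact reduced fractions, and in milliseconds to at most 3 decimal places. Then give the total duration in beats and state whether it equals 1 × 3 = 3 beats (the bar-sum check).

1) 0.0ms=0b +857.143ms=1b
2) 857.143ms=1b +857.143ms=1b
3) 1714.286ms=2b +857.143ms=1b
Σ=3b of 3 (70bpm 3/8) — PASS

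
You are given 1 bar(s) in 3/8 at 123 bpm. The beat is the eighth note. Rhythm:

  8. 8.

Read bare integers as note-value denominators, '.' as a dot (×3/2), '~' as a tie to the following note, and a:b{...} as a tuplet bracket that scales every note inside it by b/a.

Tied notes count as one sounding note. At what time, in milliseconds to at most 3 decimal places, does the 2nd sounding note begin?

note 2 onset = 3/2b = 731.707ms

1. 0.0ms @ 0 + 731.707ms (3/2)
2. 731.707ms @ 3/2 + 731.707ms (3/2)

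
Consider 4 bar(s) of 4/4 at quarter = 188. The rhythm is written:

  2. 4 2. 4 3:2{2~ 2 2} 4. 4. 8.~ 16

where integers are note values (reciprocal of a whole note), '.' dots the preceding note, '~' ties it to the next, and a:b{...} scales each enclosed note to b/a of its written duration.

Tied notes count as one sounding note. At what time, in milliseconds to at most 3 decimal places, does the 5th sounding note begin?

note 5 onset = 8b = 2553.191ms

1. 0.0ms @ 0 + 957.447ms (3)
2. 957.447ms @ 3 + 319.149ms (1)
3. 1276.596ms @ 4 + 957.447ms (3)
4. 2234.043ms @ 7 + 319.149ms (1)
5. 2553.191ms @ 8 + 851.064ms (8/3)
6. 3404.255ms @ 32/3 + 425.532ms (4/3)
7. 3829.787ms @ 12 + 478.723ms (3/2)
8. 4308.511ms @ 27/2 + 478.723ms (3/2)
9. 4787.234ms @ 15 + 319.149ms (1)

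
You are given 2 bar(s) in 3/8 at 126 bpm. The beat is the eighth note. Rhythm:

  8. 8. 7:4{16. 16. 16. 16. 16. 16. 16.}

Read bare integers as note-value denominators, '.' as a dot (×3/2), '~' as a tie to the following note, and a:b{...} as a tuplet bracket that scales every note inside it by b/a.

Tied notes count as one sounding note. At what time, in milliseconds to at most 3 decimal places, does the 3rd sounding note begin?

1. 0.0ms @ 0 + 714.286ms (3/2)
2. 714.286ms @ 3/2 + 714.286ms (3/2)
3. 1428.571ms @ 3 + 204.082ms (3/7)
4. 1632.653ms @ 24/7 + 204.082ms (3/7)
5. 1836.735ms @ 27/7 + 204.082ms (3/7)
6. 2040.816ms @ 30/7 + 204.082ms (3/7)
7. 2244.898ms @ 33/7 + 204.082ms (3/7)
8. 2448.98ms @ 36/7 + 204.082ms (3/7)
9. 2653.061ms @ 39/7 + 204.082ms (3/7)

note 3 onset = 3b = 1428.571ms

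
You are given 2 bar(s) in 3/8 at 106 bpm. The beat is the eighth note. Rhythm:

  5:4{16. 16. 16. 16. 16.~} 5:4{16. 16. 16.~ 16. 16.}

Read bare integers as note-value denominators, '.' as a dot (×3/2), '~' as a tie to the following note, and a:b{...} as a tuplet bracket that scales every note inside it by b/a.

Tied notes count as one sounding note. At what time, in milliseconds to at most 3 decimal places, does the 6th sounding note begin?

1. 0.0ms @ 0 + 339.623ms (3/5)
2. 339.623ms @ 3/5 + 339.623ms (3/5)
3. 679.245ms @ 6/5 + 339.623ms (3/5)
4. 1018.868ms @ 9/5 + 339.623ms (3/5)
5. 1358.491ms @ 12/5 + 679.245ms (6/5)
6. 2037.736ms @ 18/5 + 339.623ms (3/5)
7. 2377.358ms @ 21/5 + 679.245ms (6/5)
8. 3056.604ms @ 27/5 + 339.623ms (3/5)

note 6 onset = 18/5b = 2037.736ms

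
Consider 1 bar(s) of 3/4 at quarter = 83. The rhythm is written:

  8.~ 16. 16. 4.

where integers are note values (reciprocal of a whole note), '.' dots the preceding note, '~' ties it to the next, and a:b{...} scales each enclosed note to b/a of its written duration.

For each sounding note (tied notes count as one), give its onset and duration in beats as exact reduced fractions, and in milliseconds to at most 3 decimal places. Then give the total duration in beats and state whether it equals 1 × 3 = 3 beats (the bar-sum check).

1) 0.0ms=0b +813.253ms=9/8b
2) 813.253ms=9/8b +271.084ms=3/8b
3) 1084.337ms=3/2b +1084.337ms=3/2b
Σ=3b of 3 (83bpm 3/4) — PASS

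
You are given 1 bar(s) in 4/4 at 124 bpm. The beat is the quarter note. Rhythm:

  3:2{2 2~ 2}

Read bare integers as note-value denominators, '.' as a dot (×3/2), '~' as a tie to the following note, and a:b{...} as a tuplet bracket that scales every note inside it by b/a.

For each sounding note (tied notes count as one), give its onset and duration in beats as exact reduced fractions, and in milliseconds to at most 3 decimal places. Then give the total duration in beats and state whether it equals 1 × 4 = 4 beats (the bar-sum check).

1) 0.0ms=0b +645.161ms=4/3b
2) 645.161ms=4/3b +1290.323ms=8/3b
Σ=4b of 4 (124bpm 4/4) — PASS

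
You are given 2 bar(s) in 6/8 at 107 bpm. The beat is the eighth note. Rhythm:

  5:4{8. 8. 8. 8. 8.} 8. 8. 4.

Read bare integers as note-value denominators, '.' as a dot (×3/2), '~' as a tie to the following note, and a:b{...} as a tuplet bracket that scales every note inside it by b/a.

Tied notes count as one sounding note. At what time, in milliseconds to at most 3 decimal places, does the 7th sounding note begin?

1. 0.0ms @ 0 + 672.897ms (6/5)
2. 672.897ms @ 6/5 + 672.897ms (6/5)
3. 1345.794ms @ 12/5 + 672.897ms (6/5)
4. 2018.692ms @ 18/5 + 672.897ms (6/5)
5. 2691.589ms @ 24/5 + 672.897ms (6/5)
6. 3364.486ms @ 6 + 841.121ms (3/2)
7. 4205.607ms @ 15/2 + 841.121ms (3/2)
8. 5046.729ms @ 9 + 1682.243ms (3)

note 7 onset = 15/2b = 4205.607ms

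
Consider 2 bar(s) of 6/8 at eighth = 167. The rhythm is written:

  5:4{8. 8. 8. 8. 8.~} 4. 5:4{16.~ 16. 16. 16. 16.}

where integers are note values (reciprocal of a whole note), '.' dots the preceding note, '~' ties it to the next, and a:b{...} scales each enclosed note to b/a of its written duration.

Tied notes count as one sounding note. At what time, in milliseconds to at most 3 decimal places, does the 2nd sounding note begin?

note 2 onset = 6/5b = 431.138ms

1. 0.0ms @ 0 + 431.138ms (6/5)
2. 431.138ms @ 6/5 + 431.138ms (6/5)
3. 862.275ms @ 12/5 + 431.138ms (6/5)
4. 1293.413ms @ 18/5 + 431.138ms (6/5)
5. 1724.551ms @ 24/5 + 1508.982ms (21/5)
6. 3233.533ms @ 9 + 431.138ms (6/5)
7. 3664.671ms @ 51/5 + 215.569ms (3/5)
8. 3880.24ms @ 54/5 + 215.569ms (3/5)
9. 4095.808ms @ 57/5 + 215.569ms (3/5)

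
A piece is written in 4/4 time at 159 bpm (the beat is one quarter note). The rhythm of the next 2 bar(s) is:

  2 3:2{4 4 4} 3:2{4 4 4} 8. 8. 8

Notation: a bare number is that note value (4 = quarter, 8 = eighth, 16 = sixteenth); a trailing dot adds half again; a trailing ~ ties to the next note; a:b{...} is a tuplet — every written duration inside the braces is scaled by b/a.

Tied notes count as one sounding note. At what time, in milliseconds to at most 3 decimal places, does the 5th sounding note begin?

1. 0.0ms @ 0 + 754.717ms (2)
2. 754.717ms @ 2 + 251.572ms (2/3)
3. 1006.289ms @ 8/3 + 251.572ms (2/3)
4. 1257.862ms @ 10/3 + 251.572ms (2/3)
5. 1509.434ms @ 4 + 251.572ms (2/3)
6. 1761.006ms @ 14/3 + 251.572ms (2/3)
7. 2012.579ms @ 16/3 + 251.572ms (2/3)
8. 2264.151ms @ 6 + 283.019ms (3/4)
9. 2547.17ms @ 27/4 + 283.019ms (3/4)
10. 2830.189ms @ 15/2 + 188.679ms (1/2)

note 5 onset = 4b = 1509.434ms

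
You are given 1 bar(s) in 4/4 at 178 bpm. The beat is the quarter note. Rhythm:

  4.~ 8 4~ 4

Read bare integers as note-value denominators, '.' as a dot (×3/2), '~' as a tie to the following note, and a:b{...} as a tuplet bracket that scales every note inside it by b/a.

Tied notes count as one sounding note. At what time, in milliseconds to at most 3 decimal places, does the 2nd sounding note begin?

1. 0.0ms @ 0 + 674.157ms (2)
2. 674.157ms @ 2 + 674.157ms (2)

note 2 onset = 2b = 674.157ms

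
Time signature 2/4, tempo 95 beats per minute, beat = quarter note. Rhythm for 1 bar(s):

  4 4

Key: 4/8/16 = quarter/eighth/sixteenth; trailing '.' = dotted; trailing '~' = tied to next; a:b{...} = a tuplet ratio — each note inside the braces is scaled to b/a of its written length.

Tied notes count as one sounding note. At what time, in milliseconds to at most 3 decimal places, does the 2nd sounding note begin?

note 2 onset = 1b = 631.579ms

1. 0.0ms @ 0 + 631.579ms (1)
2. 631.579ms @ 1 + 631.579ms (1)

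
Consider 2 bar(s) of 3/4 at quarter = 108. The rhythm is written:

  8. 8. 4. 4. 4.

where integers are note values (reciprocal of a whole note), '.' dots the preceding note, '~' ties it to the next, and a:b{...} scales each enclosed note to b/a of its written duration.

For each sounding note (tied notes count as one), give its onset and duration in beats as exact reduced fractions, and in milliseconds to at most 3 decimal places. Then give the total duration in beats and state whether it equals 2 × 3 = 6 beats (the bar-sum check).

1) 0.0ms=0b +416.667ms=3/4b
2) 416.667ms=3/4b +416.667ms=3/4b
3) 833.333ms=3/2b +833.333ms=3/2b
4) 1666.667ms=3b +833.333ms=3/2b
5) 2500.0ms=9/2b +833.333ms=3/2b
Σ=6b of 6 (108bpm 3/4) — PASS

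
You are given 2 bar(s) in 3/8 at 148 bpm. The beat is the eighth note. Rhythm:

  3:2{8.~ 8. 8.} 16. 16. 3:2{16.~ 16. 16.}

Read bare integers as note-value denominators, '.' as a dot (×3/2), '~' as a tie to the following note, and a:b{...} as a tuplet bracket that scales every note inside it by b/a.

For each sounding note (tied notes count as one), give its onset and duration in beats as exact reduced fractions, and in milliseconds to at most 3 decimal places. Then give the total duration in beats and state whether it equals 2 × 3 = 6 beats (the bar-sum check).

1) 0.0ms=0b +810.811ms=2b
2) 810.811ms=2b +405.405ms=1b
3) 1216.216ms=3b +304.054ms=3/4b
4) 1520.27ms=15/4b +304.054ms=3/4b
5) 1824.324ms=9/2b +405.405ms=1b
6) 2229.73ms=11/2b +202.703ms=1/2b
Σ=6b of 6 (148bpm 3/8) — PASS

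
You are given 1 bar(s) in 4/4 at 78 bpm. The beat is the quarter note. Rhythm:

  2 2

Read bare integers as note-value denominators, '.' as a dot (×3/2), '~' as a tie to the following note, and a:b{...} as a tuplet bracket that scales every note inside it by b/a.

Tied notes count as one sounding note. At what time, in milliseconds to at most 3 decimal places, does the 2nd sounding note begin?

1. 0.0ms @ 0 + 1538.462ms (2)
2. 1538.462ms @ 2 + 1538.462ms (2)

note 2 onset = 2b = 1538.462ms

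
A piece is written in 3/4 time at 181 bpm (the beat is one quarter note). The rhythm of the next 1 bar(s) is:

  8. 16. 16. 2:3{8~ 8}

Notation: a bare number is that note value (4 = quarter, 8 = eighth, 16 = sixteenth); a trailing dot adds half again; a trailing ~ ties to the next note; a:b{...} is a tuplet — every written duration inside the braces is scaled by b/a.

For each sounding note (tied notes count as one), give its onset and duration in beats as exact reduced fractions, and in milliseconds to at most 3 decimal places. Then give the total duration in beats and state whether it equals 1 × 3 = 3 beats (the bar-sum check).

1) 0.0ms=0b +248.619ms=3/4b
2) 248.619ms=3/4b +124.309ms=3/8b
3) 372.928ms=9/8b +124.309ms=3/8b
4) 497.238ms=3/2b +497.238ms=3/2b
Σ=3b of 3 (181bpm 3/4) — PASS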